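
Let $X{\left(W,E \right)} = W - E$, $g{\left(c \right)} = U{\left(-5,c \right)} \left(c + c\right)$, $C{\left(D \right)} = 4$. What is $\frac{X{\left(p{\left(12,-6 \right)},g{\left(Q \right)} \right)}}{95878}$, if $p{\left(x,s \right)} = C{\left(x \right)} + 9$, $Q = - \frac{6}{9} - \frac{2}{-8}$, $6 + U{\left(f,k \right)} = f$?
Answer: $\frac{23}{575268} \approx 3.9981 \cdot 10^{-5}$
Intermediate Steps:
$U{\left(f,k \right)} = -6 + f$
$Q = - \frac{5}{12}$ ($Q = \left(-6\right) \frac{1}{9} - - \frac{1}{4} = - \frac{2}{3} + \frac{1}{4} = - \frac{5}{12} \approx -0.41667$)
$p{\left(x,s \right)} = 13$ ($p{\left(x,s \right)} = 4 + 9 = 13$)
$g{\left(c \right)} = - 22 c$ ($g{\left(c \right)} = \left(-6 - 5\right) \left(c + c\right) = - 11 \cdot 2 c = - 22 c$)
$\frac{X{\left(p{\left(12,-6 \right)},g{\left(Q \right)} \right)}}{95878} = \frac{13 - \left(-22\right) \left(- \frac{5}{12}\right)}{95878} = \left(13 - \frac{55}{6}\right) \frac{1}{95878} = \frac{23}{6} \cdot \frac{1}{95878} = \frac{23}{575268}$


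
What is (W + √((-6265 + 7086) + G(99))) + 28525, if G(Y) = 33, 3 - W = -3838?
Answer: 32366 + √854 ≈ 32395.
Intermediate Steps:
W = 3841 (W = 3 - 1*(-3838) = 3 + 3838 = 3841)
(W + √((-6265 + 7086) + G(99))) + 28525 = (3841 + √((-6265 + 7086) + 33)) + 28525 = (3841 + √(821 + 33)) + 28525 = (3841 + √854) + 28525 = 32366 + √854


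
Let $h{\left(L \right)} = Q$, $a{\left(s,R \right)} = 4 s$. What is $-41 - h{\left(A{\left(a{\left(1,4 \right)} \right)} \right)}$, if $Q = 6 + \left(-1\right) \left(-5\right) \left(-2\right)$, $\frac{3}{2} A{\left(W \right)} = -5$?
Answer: $-37$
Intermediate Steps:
$A{\left(W \right)} = - \frac{10}{3}$ ($A{\left(W \right)} = \frac{2}{3} \left(-5\right) = - \frac{10}{3}$)
$Q = -4$ ($Q = 6 + 5 \left(-2\right) = 6 - 10 = -4$)
$h{\left(L \right)} = -4$
$-41 - h{\left(A{\left(a{\left(1,4 \right)} \right)} \right)} = -41 - -4 = -41 + 4 = -37$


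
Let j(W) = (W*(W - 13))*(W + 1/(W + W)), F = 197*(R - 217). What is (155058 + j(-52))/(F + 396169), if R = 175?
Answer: -1803/33730 ≈ -0.053454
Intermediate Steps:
F = -8274 (F = 197*(175 - 217) = 197*(-42) = -8274)
j(W) = W*(-13 + W)*(W + 1/(2*W)) (j(W) = (W*(-13 + W))*(W + 1/(2*W)) = W*(-13 + W)*(W + 1/(2*W)))
(155058 + j(-52))/(F + 396169) = (155058 + (-13/2 + (-52)³ + (½)*(-52) - 13*(-52)²))/(-8274 + 396169) = (155058 + (-13/2 - 140608 - 26 - 13*2704))/387895 = (155058 + (-13/2 - 140608 - 26 - 35152))*(1/387895) = (155058 - 351585/2)*(1/387895) = -41469/2*1/387895 = -1803/33730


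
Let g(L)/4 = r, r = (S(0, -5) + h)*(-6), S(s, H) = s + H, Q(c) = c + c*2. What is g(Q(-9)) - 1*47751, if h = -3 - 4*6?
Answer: -46983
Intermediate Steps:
Q(c) = 3*c (Q(c) = c + 2*c = 3*c)
S(s, H) = H + s
h = -27 (h = -3 - 24 = -27)
r = 192 (r = ((-5 + 0) - 27)*(-6) = (-5 - 27)*(-6) = -32*(-6) = 192)
g(L) = 768 (g(L) = 4*192 = 768)
g(Q(-9)) - 1*47751 = 768 - 1*47751 = 768 - 47751 = -46983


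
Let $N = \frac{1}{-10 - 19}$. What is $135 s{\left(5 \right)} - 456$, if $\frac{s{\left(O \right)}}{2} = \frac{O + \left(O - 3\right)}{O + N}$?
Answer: $- \frac{603}{8} \approx -75.375$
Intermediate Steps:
$N = - \frac{1}{29}$ ($N = \frac{1}{-29} = - \frac{1}{29} \approx -0.034483$)
$s{\left(O \right)} = \frac{2 \left(-3 + 2 O\right)}{- \frac{1}{29} + O}$ ($s{\left(O \right)} = 2 \frac{O + \left(O - 3\right)}{O - \frac{1}{29}} = 2 \frac{O + \left(O - 3\right)}{- \frac{1}{29} + O} = 2 \frac{O + \left(-3 + O\right)}{- \frac{1}{29} + O} = 2 \frac{-3 + 2 O}{- \frac{1}{29} + O} = \frac{2 \left(-3 + 2 O\right)}{- \frac{1}{29} + O}$)
$135 s{\left(5 \right)} - 456 = 135 \frac{58 \left(-3 + 2 \cdot 5\right)}{-1 + 29 \cdot 5} - 456 = 135 \frac{58 \left(-3 + 10\right)}{-1 + 145} - 456 = 135 \cdot 58 \cdot \frac{1}{144} \cdot 7 - 456 = 135 \cdot \frac{203}{72} - 456 = \frac{3045}{8} - 456 = - \frac{603}{8}$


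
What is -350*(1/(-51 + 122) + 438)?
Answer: -10884650/71 ≈ -1.5331e+5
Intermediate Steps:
-350*(1/(-51 + 122) + 438) = -350*(1/71 + 438) = -350*31099/71 = -10884650/71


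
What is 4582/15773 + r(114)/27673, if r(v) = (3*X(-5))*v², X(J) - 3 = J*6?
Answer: -16477060862/436486229 ≈ -37.749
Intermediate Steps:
X(J) = 3 + 6*J (X(J) = 3 + J*6 = 3 + 6*J)
r(v) = -81*v² (r(v) = (3*(3 + 6*(-5)))*v² = (3*(3 - 30))*v² = (3*(-27))*v² = -81*v²)
4582/15773 + r(114)/27673 = 4582/15773 - 81*114²/27673 = 4582*(1/15773) - 81*12996*(1/27673) = 4582/15773 - 1052676*1/27673 = 4582/15773 - 1052676/27673 = -16477060862/436486229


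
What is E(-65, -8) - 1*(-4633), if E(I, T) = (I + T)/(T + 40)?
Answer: 148183/32 ≈ 4630.7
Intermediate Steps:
E(I, T) = (I + T)/(40 + T)
E(-65, -8) - 1*(-4633) = (-65 - 8)/(40 - 8) - 1*(-4633) = -73/32 + 4633 = 148183/32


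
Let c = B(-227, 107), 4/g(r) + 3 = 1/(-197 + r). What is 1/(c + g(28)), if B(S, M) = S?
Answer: -127/28998 ≈ -0.0043796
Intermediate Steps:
g(r) = 4/(-3 + 1/(-197 + r))
c = -227
1/(c + g(28)) = 1/(-227 + 4*(197 - 1*28)/(-592 + 3*28)) = 1/(-227 + 4*(197 - 28)/(-592 + 84)) = 1/(-227 + 4*169/(-508)) = 1/(-227 + 4*(-1/508)*169) = 1/(-227 - 169/127) = 1/(-28998/127) = -127/28998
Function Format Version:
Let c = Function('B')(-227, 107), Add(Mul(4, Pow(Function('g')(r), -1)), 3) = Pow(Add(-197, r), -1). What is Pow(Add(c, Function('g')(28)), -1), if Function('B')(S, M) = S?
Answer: Rational(-127, 28998) ≈ -0.0043796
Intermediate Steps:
Function('g')(r) = Mul(4, Pow(Add(-3, Pow(Add(-197, r), -1)), -1))
c = -227
Pow(Add(c, Function('g')(28)), -1) = Pow(Add(-227, Mul(4, Pow(Add(-592, Mul(3, 28)), -1), Add(197, Mul(-1, 28)))), -1) = Pow(Add(-227, Mul(4, Pow(Add(-592, 84), -1), Add(197, -28))), -1) = Pow(Add(-227, Mul(4, Pow(-508, -1), 169)), -1) = Pow(Add(-227, Mul(4, Rational(-1, 508), 169)), -1) = Pow(Add(-227, Rational(-169, 127)), -1) = Pow(Rational(-28998, 127), -1) = Rational(-127, 28998)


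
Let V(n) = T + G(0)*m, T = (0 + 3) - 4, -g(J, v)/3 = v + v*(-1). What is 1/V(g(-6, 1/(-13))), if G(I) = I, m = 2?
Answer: -1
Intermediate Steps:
g(J, v) = 0 (g(J, v) = -3*(v + v*(-1)) = -3*(v - v) = -3*0 = 0)
T = -1 (T = 3 - 4 = -1)
V(n) = -1 (V(n) = -1 + 0*2 = -1 + 0 = -1)
1/V(g(-6, 1/(-13))) = 1/(-1) = -1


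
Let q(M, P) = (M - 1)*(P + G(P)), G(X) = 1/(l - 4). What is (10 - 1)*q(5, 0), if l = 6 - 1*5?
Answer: -12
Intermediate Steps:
l = 1 (l = 6 - 5 = 1)
G(X) = -⅓ (G(X) = 1/(1 - 4) = 1/(-3) = -⅓)
q(M, P) = (-1 + M)*(-⅓ + P) (q(M, P) = (M - 1)*(P - ⅓) = (-1 + M)*(-⅓ + P))
(10 - 1)*q(5, 0) = (10 - 1)*(⅓ - 1*0 - ⅓*5 + 5*0) = 9*(⅓ + 0 - 5/3 + 0) = 9*(-4/3) = -12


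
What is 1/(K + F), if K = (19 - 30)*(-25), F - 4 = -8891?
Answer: -1/8612 ≈ -0.00011612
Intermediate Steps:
F = -8887 (F = 4 - 8891 = -8887)
K = 275 (K = -11*(-25) = 275)
1/(K + F) = 1/(275 - 8887) = 1/(-8612) = -1/8612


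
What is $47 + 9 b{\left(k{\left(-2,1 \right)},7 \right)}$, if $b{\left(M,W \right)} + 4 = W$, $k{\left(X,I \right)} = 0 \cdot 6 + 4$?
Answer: $74$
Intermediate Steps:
$k{\left(X,I \right)} = 4$ ($k{\left(X,I \right)} = 0 + 4 = 4$)
$b{\left(M,W \right)} = -4 + W$
$47 + 9 b{\left(k{\left(-2,1 \right)},7 \right)} = 47 + 9 \left(-4 + 7\right) = 47 + 9 \cdot 3 = 47 + 27 = 74$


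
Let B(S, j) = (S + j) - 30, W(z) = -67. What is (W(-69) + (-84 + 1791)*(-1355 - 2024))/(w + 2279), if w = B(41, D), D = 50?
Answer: -288401/117 ≈ -2465.0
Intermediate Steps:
B(S, j) = -30 + S + j
w = 61 (w = -30 + 41 + 50 = 61)
(W(-69) + (-84 + 1791)*(-1355 - 2024))/(w + 2279) = (-67 + (-84 + 1791)*(-1355 - 2024))/(61 + 2279) = (-67 + 1707*(-3379))/2340 = (-67 - 5767953)*(1/2340) = -5768020*1/2340 = -288401/117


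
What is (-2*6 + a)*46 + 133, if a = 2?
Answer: -327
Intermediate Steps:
(-2*6 + a)*46 + 133 = (-2*6 + 2)*46 + 133 = (-12 + 2)*46 + 133 = -10*46 + 133 = -460 + 133 = -327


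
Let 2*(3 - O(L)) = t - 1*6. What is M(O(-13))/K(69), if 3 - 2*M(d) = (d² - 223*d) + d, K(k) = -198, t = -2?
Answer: -377/99 ≈ -3.8081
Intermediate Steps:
O(L) = 7 (O(L) = 3 - (-2 - 1*6)/2 = 3 - (-2 - 6)/2 = 3 - ½*(-8) = 3 + 4 = 7)
M(d) = 3/2 + 111*d - d²/2 (M(d) = 3/2 - ((d² - 223*d) + d)/2 = 3/2 - (d² - 222*d)/2 = 3/2 + (111*d - d²/2) = 3/2 + 111*d - d²/2)
M(O(-13))/K(69) = (3/2 + 111*7 - ½*7²)/(-198) = (3/2 + 777 - ½*49)*(-1/198) = (3/2 + 777 - 49/2)*(-1/198) = 754*(-1/198) = -377/99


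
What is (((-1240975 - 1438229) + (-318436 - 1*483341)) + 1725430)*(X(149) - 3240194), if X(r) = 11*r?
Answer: 5685448468805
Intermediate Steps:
(((-1240975 - 1438229) + (-318436 - 1*483341)) + 1725430)*(X(149) - 3240194) = (((-1240975 - 1438229) + (-318436 - 1*483341)) + 1725430)*(11*149 - 3240194) = ((-2679204 + (-318436 - 483341)) + 1725430)*(1639 - 3240194) = ((-2679204 - 801777) + 1725430)*(-3238555) = (-3480981 + 1725430)*(-3238555) = -1755551*(-3238555) = 5685448468805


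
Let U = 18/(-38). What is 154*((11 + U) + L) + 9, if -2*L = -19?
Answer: 58768/19 ≈ 3093.1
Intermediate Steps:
L = 19/2 (L = -½*(-19) = 19/2 ≈ 9.5000)
U = -9/19 (U = 18*(-1/38) = -9/19 ≈ -0.47368)
154*((11 + U) + L) + 9 = 154*((11 - 9/19) + 19/2) + 9 = 154*(200/19 + 19/2) + 9 = 154*(761/38) + 9 = 58597/19 + 9 = 58768/19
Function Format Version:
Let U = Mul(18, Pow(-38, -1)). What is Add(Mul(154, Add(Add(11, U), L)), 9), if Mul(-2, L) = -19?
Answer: Rational(58768, 19) ≈ 3093.1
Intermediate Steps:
L = Rational(19, 2) (L = Mul(Rational(-1, 2), -19) = Rational(19, 2) ≈ 9.5000)
U = Rational(-9, 19) (U = Mul(18, Rational(-1, 38)) = Rational(-9, 19) ≈ -0.47368)
Add(Mul(154, Add(Add(11, U), L)), 9) = Add(Mul(154, Add(Add(11, Rational(-9, 19)), Rational(19, 2))), 9) = Add(Mul(154, Add(Rational(200, 19), Rational(19, 2))), 9) = Add(Mul(154, Rational(761, 38)), 9) = Add(Rational(58597, 19), 9) = Rational(58768, 19)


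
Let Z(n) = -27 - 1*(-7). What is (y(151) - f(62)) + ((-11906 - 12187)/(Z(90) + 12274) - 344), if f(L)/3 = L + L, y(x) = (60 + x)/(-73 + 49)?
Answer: -106868281/147048 ≈ -726.76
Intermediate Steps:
Z(n) = -20 (Z(n) = -27 + 7 = -20)
y(x) = -5/2 - x/24 (y(x) = (60 + x)/(-24) = (60 + x)*(-1/24) = -5/2 - x/24)
f(L) = 6*L (f(L) = 3*(L + L) = 3*(2*L) = 6*L)
(y(151) - f(62)) + ((-11906 - 12187)/(Z(90) + 12274) - 344) = ((-5/2 - 1/24*151) - 6*62) + ((-11906 - 12187)/(-20 + 12274) - 344) = ((-5/2 - 151/24) - 1*372) + (-24093/12254 - 344) = (-211/24 - 372) + (-24093*1/12254 - 344) = -9139/24 + (-24093/12254 - 344) = -9139/24 - 4239469/12254 = -106868281/147048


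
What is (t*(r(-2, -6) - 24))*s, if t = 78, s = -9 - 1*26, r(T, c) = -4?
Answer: 76440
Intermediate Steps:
s = -35 (s = -9 - 26 = -35)
(t*(r(-2, -6) - 24))*s = (78*(-4 - 24))*(-35) = (78*(-28))*(-35) = -2184*(-35) = 76440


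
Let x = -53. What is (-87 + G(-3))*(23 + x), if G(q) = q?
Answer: 2700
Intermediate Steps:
(-87 + G(-3))*(23 + x) = (-87 - 3)*(23 - 53) = -90*(-30) = 2700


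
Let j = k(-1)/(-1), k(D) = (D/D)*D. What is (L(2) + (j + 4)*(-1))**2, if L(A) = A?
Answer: 9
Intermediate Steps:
k(D) = D (k(D) = 1*D = D)
j = 1 (j = -1/(-1) = -1*(-1) = 1)
(L(2) + (j + 4)*(-1))**2 = (2 + (1 + 4)*(-1))**2 = (2 + 5*(-1))**2 = (2 - 5)**2 = (-3)**2 = 9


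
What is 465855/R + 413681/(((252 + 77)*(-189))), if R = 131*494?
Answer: 168952117/309537018 ≈ 0.54582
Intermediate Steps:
R = 64714
465855/R + 413681/(((252 + 77)*(-189))) = 465855/64714 + 413681/(((252 + 77)*(-189))) = 465855*(1/64714) + 413681/((329*(-189))) = 35835/4978 + 413681/(-62181) = 35835/4978 + 413681*(-1/62181) = 35835/4978 - 413681/62181 = 168952117/309537018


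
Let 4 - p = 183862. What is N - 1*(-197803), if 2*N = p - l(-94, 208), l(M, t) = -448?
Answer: 106098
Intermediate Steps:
p = -183858 (p = 4 - 1*183862 = 4 - 183862 = -183858)
N = -91705 (N = (-183858 - 1*(-448))/2 = (-183858 + 448)/2 = (1/2)*(-183410) = -91705)
N - 1*(-197803) = -91705 - 1*(-197803) = -91705 + 197803 = 106098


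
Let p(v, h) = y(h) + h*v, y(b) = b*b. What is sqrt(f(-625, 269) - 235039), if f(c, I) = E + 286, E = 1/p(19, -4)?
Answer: I*sqrt(211277715)/30 ≈ 484.51*I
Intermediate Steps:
y(b) = b**2
p(v, h) = h**2 + h*v
E = -1/60 (E = 1/(-4*(-4 + 19)) = 1/(-4*15) = 1/(-60) = -1/60 ≈ -0.016667)
f(c, I) = 17159/60 (f(c, I) = -1/60 + 286 = 17159/60)
sqrt(f(-625, 269) - 235039) = sqrt(17159/60 - 235039) = sqrt(-14085181/60) = I*sqrt(211277715)/30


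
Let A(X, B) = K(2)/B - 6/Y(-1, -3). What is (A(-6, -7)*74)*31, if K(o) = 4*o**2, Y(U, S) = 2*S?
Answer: -20646/7 ≈ -2949.4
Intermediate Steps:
A(X, B) = 1 + 16/B (A(X, B) = (4*2**2)/B - 6/(2*(-3)) = (4*4)/B - 6/(-6) = 16/B - 6*(-1/6) = 16/B + 1 = 1 + 16/B)
(A(-6, -7)*74)*31 = (((16 - 7)/(-7))*74)*31 = (-1/7*9*74)*31 = -9/7*74*31 = -666/7*31 = -20646/7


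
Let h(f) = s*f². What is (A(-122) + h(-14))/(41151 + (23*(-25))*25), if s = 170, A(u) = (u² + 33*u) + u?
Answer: 5507/3347 ≈ 1.6454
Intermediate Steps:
A(u) = u² + 34*u
h(f) = 170*f²
(A(-122) + h(-14))/(41151 + (23*(-25))*25) = (-122*(34 - 122) + 170*(-14)²)/(41151 + (23*(-25))*25) = (-122*(-88) + 170*196)/(41151 - 575*25) = (10736 + 33320)/(41151 - 14375) = 44056/26776 = 44056*(1/26776) = 5507/3347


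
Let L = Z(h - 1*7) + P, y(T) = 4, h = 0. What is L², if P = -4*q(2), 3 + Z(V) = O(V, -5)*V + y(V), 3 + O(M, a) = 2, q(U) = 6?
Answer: 256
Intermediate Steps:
O(M, a) = -1 (O(M, a) = -3 + 2 = -1)
Z(V) = 1 - V (Z(V) = -3 + (-V + 4) = -3 + (4 - V) = 1 - V)
P = -24 (P = -4*6 = -24)
L = -16 (L = (1 - (0 - 1*7)) - 24 = (1 - (0 - 7)) - 24 = (1 - 1*(-7)) - 24 = (1 + 7) - 24 = 8 - 24 = -16)
L² = (-16)² = 256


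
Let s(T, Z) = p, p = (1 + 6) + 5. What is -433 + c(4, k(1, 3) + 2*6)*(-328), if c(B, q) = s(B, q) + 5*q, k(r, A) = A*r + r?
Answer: -30609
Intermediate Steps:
k(r, A) = r + A*r
p = 12 (p = 7 + 5 = 12)
s(T, Z) = 12
c(B, q) = 12 + 5*q
-433 + c(4, k(1, 3) + 2*6)*(-328) = -433 + (12 + 5*(1*(1 + 3) + 2*6))*(-328) = -433 + (12 + 5*(1*4 + 12))*(-328) = -433 + (12 + 5*(4 + 12))*(-328) = -433 + (12 + 5*16)*(-328) = -433 + (12 + 80)*(-328) = -433 + 92*(-328) = -433 - 30176 = -30609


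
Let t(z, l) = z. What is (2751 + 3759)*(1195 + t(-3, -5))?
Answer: 7759920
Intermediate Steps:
(2751 + 3759)*(1195 + t(-3, -5)) = (2751 + 3759)*(1195 - 3) = 6510*1192 = 7759920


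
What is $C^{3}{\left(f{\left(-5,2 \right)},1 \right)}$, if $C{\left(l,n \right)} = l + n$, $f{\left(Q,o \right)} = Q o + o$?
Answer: $-343$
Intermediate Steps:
$f{\left(Q,o \right)} = o + Q o$
$C^{3}{\left(f{\left(-5,2 \right)},1 \right)} = \left(2 \left(1 - 5\right) + 1\right)^{3} = \left(2 \left(-4\right) + 1\right)^{3} = \left(-8 + 1\right)^{3} = \left(-7\right)^{3} = -343$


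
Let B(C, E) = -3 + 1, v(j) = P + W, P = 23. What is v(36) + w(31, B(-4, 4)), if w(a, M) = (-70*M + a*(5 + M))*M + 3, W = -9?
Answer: -449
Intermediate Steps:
v(j) = 14 (v(j) = 23 - 9 = 14)
B(C, E) = -2
w(a, M) = 3 + M*(-70*M + a*(5 + M)) (w(a, M) = M*(-70*M + a*(5 + M)) + 3 = 3 + M*(-70*M + a*(5 + M)))
v(36) + w(31, B(-4, 4)) = 14 + (3 - 70*(-2)² + 31*(-2)² + 5*(-2)*31) = 14 + (3 - 70*4 + 31*4 - 310) = 14 + (3 - 280 + 124 - 310) = 14 - 463 = -449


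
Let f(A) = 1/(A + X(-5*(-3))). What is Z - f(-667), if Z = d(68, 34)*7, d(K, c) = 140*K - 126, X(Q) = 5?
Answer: 43531797/662 ≈ 65758.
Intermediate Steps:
f(A) = 1/(5 + A) (f(A) = 1/(A + 5) = 1/(5 + A))
d(K, c) = -126 + 140*K
Z = 65758 (Z = (-126 + 140*68)*7 = (-126 + 9520)*7 = 9394*7 = 65758)
Z - f(-667) = 65758 - 1/(5 - 667) = 65758 - 1/(-662) = 65758 - 1*(-1/662) = 65758 + 1/662 = 43531797/662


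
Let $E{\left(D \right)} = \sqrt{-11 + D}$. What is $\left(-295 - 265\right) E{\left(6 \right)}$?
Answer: $- 560 i \sqrt{5} \approx - 1252.2 i$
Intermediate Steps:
$\left(-295 - 265\right) E{\left(6 \right)} = \left(-295 - 265\right) \sqrt{-11 + 6} = - 560 \sqrt{-5} = - 560 i \sqrt{5}$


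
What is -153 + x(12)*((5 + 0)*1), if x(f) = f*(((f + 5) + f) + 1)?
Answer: 1647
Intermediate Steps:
x(f) = f*(6 + 2*f) (x(f) = f*(((5 + f) + f) + 1) = f*((5 + 2*f) + 1) = f*(6 + 2*f))
-153 + x(12)*((5 + 0)*1) = -153 + (2*12*(3 + 12))*((5 + 0)*1) = -153 + (2*12*15)*(5*1) = -153 + 360*5 = -153 + 1800 = 1647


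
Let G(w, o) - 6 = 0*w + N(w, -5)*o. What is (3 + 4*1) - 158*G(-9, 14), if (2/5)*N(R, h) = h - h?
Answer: -941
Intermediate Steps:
N(R, h) = 0 (N(R, h) = 5*(h - h)/2 = (5/2)*0 = 0)
G(w, o) = 6 (G(w, o) = 6 + (0*w + 0*o) = 6 + (0 + 0) = 6 + 0 = 6)
(3 + 4*1) - 158*G(-9, 14) = (3 + 4*1) - 158*6 = (3 + 4) - 948 = 7 - 948 = -941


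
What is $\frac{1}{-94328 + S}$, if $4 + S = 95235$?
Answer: $\frac{1}{903} \approx 0.0011074$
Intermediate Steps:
$S = 95231$ ($S = -4 + 95235 = 95231$)
$\frac{1}{-94328 + S} = \frac{1}{-94328 + 95231} = \frac{1}{903}$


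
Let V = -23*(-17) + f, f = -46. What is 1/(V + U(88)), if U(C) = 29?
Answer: 1/374 ≈ 0.0026738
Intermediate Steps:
V = 345 (V = -23*(-17) - 46 = 391 - 46 = 345)
1/(V + U(88)) = 1/(345 + 29) = 1/374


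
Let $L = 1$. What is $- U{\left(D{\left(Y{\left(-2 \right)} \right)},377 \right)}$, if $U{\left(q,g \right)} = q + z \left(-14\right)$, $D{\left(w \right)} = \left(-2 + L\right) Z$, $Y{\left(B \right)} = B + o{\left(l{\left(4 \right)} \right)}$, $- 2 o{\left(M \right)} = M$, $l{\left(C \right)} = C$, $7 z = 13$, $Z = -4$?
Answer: $22$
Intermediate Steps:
$z = \frac{13}{7}$ ($z = \frac{1}{7} \cdot 13 = \frac{13}{7} \approx 1.8571$)
$o{\left(M \right)} = - \frac{M}{2}$
$Y{\left(B \right)} = -2 + B$ ($Y{\left(B \right)} = B - 2 = -2 + B$)
$D{\left(w \right)} = 4$ ($D{\left(w \right)} = \left(-2 + 1\right) \left(-4\right) = \left(-1\right) \left(-4\right) = 4$)
$U{\left(q,g \right)} = -26 + q$ ($U{\left(q,g \right)} = q + \frac{13}{7} \left(-14\right) = q - 26 = -26 + q$)
$- U{\left(D{\left(Y{\left(-2 \right)} \right)},377 \right)} = - (-26 + 4) = \left(-1\right) \left(-22\right) = 22$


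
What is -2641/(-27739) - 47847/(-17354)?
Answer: 1373059847/481382606 ≈ 2.8523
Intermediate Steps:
-2641/(-27739) - 47847/(-17354) = -2641*(-1/27739) - 47847*(-1/17354) = 2641/27739 + 47847/17354 = 1373059847/481382606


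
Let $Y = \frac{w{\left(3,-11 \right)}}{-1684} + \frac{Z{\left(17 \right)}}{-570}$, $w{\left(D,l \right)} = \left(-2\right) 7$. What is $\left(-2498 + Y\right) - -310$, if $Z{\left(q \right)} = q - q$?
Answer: $- \frac{1842289}{842} \approx -2188.0$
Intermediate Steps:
$w{\left(D,l \right)} = -14$
$Z{\left(q \right)} = 0$
$Y = \frac{7}{842}$ ($Y = - \frac{14}{-1684} + \frac{0}{-570} = \left(-14\right) \left(- \frac{1}{1684}\right) + 0 \left(- \frac{1}{570}\right) = \frac{7}{842} + 0 = \frac{7}{842} \approx 0.0083135$)
$\left(-2498 + Y\right) - -310 = \left(-2498 + \frac{7}{842}\right) - -310 = - \frac{2103309}{842} + 310 = - \frac{1842289}{842}$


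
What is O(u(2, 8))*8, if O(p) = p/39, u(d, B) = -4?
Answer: -32/39 ≈ -0.82051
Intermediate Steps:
O(p) = p/39 (O(p) = p*(1/39) = p/39)
O(u(2, 8))*8 = ((1/39)*(-4))*8 = -4/39*8 = -32/39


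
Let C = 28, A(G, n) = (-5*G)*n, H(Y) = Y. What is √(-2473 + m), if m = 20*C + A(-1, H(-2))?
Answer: I*√1923 ≈ 43.852*I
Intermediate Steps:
A(G, n) = -5*G*n
m = 550 (m = 20*28 - 5*(-1)*(-2) = 560 - 10 = 550)
√(-2473 + m) = √(-2473 + 550) = √(-1923) = I*√1923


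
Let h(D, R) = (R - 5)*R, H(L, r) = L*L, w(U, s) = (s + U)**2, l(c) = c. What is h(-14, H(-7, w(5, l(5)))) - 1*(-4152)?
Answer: 6308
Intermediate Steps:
w(U, s) = (U + s)**2
H(L, r) = L**2
h(D, R) = R*(-5 + R) (h(D, R) = (-5 + R)*R = R*(-5 + R))
h(-14, H(-7, w(5, l(5)))) - 1*(-4152) = (-7)**2*(-5 + (-7)**2) - 1*(-4152) = 49*(-5 + 49) + 4152 = 49*44 + 4152 = 2156 + 4152 = 6308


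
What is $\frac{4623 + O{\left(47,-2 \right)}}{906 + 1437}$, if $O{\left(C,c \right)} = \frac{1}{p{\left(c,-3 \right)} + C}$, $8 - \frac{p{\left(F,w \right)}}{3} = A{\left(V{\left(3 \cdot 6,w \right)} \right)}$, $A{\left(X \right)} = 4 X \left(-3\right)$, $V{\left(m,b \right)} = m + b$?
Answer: $\frac{2824654}{1431573} \approx 1.9731$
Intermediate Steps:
$V{\left(m,b \right)} = b + m$
$A{\left(X \right)} = - 12 X$
$p{\left(F,w \right)} = 672 + 36 w$ ($p{\left(F,w \right)} = 24 - 3 \left(- 12 \left(w + 3 \cdot 6\right)\right) = 24 - 3 \left(- 12 \left(w + 18\right)\right) = 24 - 3 \left(- 12 \left(18 + w\right)\right) = 24 - 3 \left(-216 - 12 w\right) = 24 + \left(648 + 36 w\right) = 672 + 36 w$)
$O{\left(C,c \right)} = \frac{1}{564 + C}$ ($O{\left(C,c \right)} = \frac{1}{\left(672 + 36 \left(-3\right)\right) + C} = \frac{1}{\left(672 - 108\right) + C} = \frac{1}{564 + C}$)
$\frac{4623 + O{\left(47,-2 \right)}}{906 + 1437} = \frac{4623 + \frac{1}{564 + 47}}{906 + 1437} = \frac{4623 + \frac{1}{611}}{2343} = \left(4623 + \frac{1}{611}\right) \frac{1}{2343} = \frac{2824654}{611} \cdot \frac{1}{2343} = \frac{2824654}{1431573}$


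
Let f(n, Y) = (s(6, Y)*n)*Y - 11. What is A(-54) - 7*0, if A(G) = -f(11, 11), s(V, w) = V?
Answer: -715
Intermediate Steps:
f(n, Y) = -11 + 6*Y*n (f(n, Y) = (6*n)*Y - 11 = 6*Y*n - 11 = -11 + 6*Y*n)
A(G) = -715 (A(G) = -(-11 + 6*11*11) = -(-11 + 726) = -1*715 = -715)
A(-54) - 7*0 = -715 - 7*0 = -715 + 0 = -715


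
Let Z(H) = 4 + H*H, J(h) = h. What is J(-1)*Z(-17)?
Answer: -293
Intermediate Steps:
Z(H) = 4 + H²
J(-1)*Z(-17) = -(4 + (-17)²) = -(4 + 289) = -1*293 = -293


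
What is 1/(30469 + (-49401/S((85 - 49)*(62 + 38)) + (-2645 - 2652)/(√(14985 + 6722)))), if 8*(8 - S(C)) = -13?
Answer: 78568265/1990635225838 + 5297*√443/1990635225838 ≈ 3.9525e-5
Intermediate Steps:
S(C) = 77/8 (S(C) = 8 - ⅛*(-13) = 8 + 13/8 = 77/8)
1/(30469 + (-49401/S((85 - 49)*(62 + 38)) + (-2645 - 2652)/(√(14985 + 6722)))) = 1/(30469 + (-49401/77/8 + (-2645 - 2652)/(√(14985 + 6722)))) = 1/(30469 + (-49401*8/77 - 5297*√443/3101)) = 1/(30469 + (-35928/7 - 5297*√443/3101)) = 1/(177355/7 - 5297*√443/3101)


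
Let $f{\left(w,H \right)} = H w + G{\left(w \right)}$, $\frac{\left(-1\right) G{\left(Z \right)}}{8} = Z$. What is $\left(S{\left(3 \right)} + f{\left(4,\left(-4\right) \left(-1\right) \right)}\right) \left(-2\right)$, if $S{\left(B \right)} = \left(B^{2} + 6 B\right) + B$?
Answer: $-28$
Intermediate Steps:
$G{\left(Z \right)} = - 8 Z$
$S{\left(B \right)} = B^{2} + 7 B$
$f{\left(w,H \right)} = - 8 w + H w$ ($f{\left(w,H \right)} = H w - 8 w = - 8 w + H w$)
$\left(S{\left(3 \right)} + f{\left(4,\left(-4\right) \left(-1\right) \right)}\right) \left(-2\right) = \left(3 \left(7 + 3\right) + 4 \left(-8 - -4\right)\right) \left(-2\right) = \left(3 \cdot 10 + 4 \left(-8 + 4\right)\right) \left(-2\right) = \left(30 + 4 \left(-4\right)\right) \left(-2\right) = \left(30 - 16\right) \left(-2\right) = 14 \left(-2\right) = -28$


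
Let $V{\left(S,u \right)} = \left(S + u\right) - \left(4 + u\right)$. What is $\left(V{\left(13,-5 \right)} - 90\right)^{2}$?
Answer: $6561$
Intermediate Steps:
$V{\left(S,u \right)} = -4 + S$
$\left(V{\left(13,-5 \right)} - 90\right)^{2} = \left(\left(-4 + 13\right) - 90\right)^{2} = \left(9 - 90\right)^{2} = \left(-81\right)^{2} = 6561$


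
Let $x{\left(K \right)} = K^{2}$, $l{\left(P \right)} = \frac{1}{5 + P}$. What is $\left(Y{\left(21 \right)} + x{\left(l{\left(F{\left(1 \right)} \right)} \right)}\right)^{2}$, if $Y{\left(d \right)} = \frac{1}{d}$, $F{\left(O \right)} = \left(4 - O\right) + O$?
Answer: $\frac{1156}{321489} \approx 0.0035958$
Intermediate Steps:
$F{\left(O \right)} = 4$
$\left(Y{\left(21 \right)} + x{\left(l{\left(F{\left(1 \right)} \right)} \right)}\right)^{2} = \left(\frac{1}{21} + \left(\frac{1}{5 + 4}\right)^{2}\right)^{2} = \left(\frac{1}{21} + \left(\frac{1}{9}\right)^{2}\right)^{2} = \left(\frac{1}{21} + \frac{1}{81}\right)^{2} = \left(\frac{34}{567}\right)^{2} = \frac{1156}{321489}$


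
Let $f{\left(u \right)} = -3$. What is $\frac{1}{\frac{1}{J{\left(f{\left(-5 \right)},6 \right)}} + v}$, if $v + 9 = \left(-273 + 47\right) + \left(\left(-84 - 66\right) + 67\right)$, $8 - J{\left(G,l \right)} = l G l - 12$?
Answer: $- \frac{128}{40703} \approx -0.0031447$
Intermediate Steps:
$J{\left(G,l \right)} = 20 - G l^{2}$ ($J{\left(G,l \right)} = 8 - \left(l G l - 12\right) = 8 - \left(G l l - 12\right) = 8 - \left(G l^{2} - 12\right) = 8 - \left(-12 + G l^{2}\right) = 20 - G l^{2}$)
$v = -318$ ($v = -9 + \left(\left(-273 + 47\right) + \left(\left(-84 - 66\right) + 67\right)\right) = -9 + \left(-226 + \left(-150 + 67\right)\right) = -9 - 309 = -318$)
$\frac{1}{\frac{1}{J{\left(f{\left(-5 \right)},6 \right)}} + v} = \frac{1}{\frac{1}{20 - - 3 \cdot 6^{2}} - 318} = \frac{1}{\frac{1}{20 - \left(-3\right) 36} - 318} = \frac{1}{\frac{1}{20 + 108} - 318} = \frac{1}{\frac{1}{128} - 318} = \frac{1}{- \frac{40703}{128}} = - \frac{128}{40703}$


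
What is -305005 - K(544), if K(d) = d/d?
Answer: -305006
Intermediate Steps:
K(d) = 1
-305005 - K(544) = -305005 - 1*1 = -305005 - 1 = -305006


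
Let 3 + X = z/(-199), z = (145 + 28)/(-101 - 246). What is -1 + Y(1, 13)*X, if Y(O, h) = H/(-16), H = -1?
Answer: -655917/552424 ≈ -1.1873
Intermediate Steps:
Y(O, h) = 1/16 (Y(O, h) = -1/(-16) = -1*(-1/16) = 1/16)
z = -173/347 (z = 173/(-347) = 173*(-1/347) = -173/347 ≈ -0.49856)
X = -206986/69053 (X = -3 - 173/347/(-199) = -3 - 173/347*(-1/199) = -3 + 173/69053 = -206986/69053 ≈ -2.9975)
-1 + Y(1, 13)*X = -1 + (1/16)*(-206986/69053) = -1 - 103493/552424 = -655917/552424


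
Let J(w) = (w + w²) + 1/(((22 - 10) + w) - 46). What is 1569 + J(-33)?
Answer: 175874/67 ≈ 2625.0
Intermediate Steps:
J(w) = w + w² + 1/(-34 + w) (J(w) = (w + w²) + 1/((12 + w) - 46) = (w + w²) + 1/(-34 + w) = w + w² + 1/(-34 + w))
1569 + J(-33) = 1569 + (1 + (-33)³ - 34*(-33) - 33*(-33)²)/(-34 - 33) = 1569 + (1 - 35937 + 1122 - 33*1089)/(-67) = 1569 - (1 - 35937 + 1122 - 35937)/67 = 1569 - 1/67*(-70751) = 1569 + 70751/67 = 175874/67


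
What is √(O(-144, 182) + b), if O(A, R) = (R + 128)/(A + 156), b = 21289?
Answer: √767334/6 ≈ 146.00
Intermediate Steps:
O(A, R) = (128 + R)/(156 + A)
√(O(-144, 182) + b) = √((128 + 182)/(156 - 144) + 21289) = √(310/12 + 21289) = √((1/12)*310 + 21289) = √(155/6 + 21289) = √(127889/6) = √767334/6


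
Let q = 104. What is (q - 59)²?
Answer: 2025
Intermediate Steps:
(q - 59)² = (104 - 59)² = 45² = 2025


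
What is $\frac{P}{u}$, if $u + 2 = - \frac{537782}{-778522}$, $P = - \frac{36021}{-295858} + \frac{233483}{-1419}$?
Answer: $\frac{26869402118834515}{213954561516762} \approx 125.58$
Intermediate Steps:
$P = - \frac{69026699615}{419822502}$ ($P = \left(-36021\right) \left(- \frac{1}{295858}\right) + 233483 \left(- \frac{1}{1419}\right) = \frac{36021}{295858} - \frac{233483}{1419} = - \frac{69026699615}{419822502} \approx -164.42$)
$u = - \frac{509631}{389261}$ ($u = -2 - \frac{537782}{-778522} = -2 - - \frac{268891}{389261} = -2 + \frac{268891}{389261} = - \frac{509631}{389261} \approx -1.3092$)
$\frac{P}{u} = - \frac{69026699615}{419822502 \left(- \frac{509631}{389261}\right)} = \left(- \frac{69026699615}{419822502}\right) \left(- \frac{389261}{509631}\right) = \frac{26869402118834515}{213954561516762}$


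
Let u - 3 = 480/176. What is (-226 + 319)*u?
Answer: 5859/11 ≈ 532.64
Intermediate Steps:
u = 63/11 (u = 3 + 480/176 = 3 + 480*(1/176) = 3 + 30/11 = 63/11 ≈ 5.7273)
(-226 + 319)*u = (-226 + 319)*(63/11) = 93*(63/11) = 5859/11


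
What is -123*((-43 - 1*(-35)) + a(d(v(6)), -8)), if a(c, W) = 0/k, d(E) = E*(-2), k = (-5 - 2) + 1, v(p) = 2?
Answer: 984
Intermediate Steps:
k = -6 (k = -7 + 1 = -6)
d(E) = -2*E
a(c, W) = 0 (a(c, W) = 0/(-6) = 0*(-1/6) = 0)
-123*((-43 - 1*(-35)) + a(d(v(6)), -8)) = -123*((-43 - 1*(-35)) + 0) = -123*((-43 + 35) + 0) = -123*(-8 + 0) = -123*(-8) = 984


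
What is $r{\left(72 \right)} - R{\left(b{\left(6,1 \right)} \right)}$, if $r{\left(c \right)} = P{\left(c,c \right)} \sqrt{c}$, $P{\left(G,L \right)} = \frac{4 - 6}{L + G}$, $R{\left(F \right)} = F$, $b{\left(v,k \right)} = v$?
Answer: $-6 - \frac{\sqrt{2}}{12} \approx -6.1179$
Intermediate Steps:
$P{\left(G,L \right)} = - \frac{2}{G + L}$
$r{\left(c \right)} = - \frac{1}{\sqrt{c}}$ ($r{\left(c \right)} = - \frac{2}{c + c} \sqrt{c} = - \frac{2}{2 c} \sqrt{c} = - 2 \frac{1}{2 c} \sqrt{c} = - \frac{1}{c} \sqrt{c} = - \frac{1}{\sqrt{c}}$)
$r{\left(72 \right)} - R{\left(b{\left(6,1 \right)} \right)} = - \frac{1}{6 \sqrt{2}} - 6 = - \frac{\sqrt{2}}{12} - 6 = -6 - \frac{\sqrt{2}}{12}$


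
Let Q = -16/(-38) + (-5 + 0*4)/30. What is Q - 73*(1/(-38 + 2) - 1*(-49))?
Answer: -2445107/684 ≈ -3574.7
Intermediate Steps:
Q = 29/114 (Q = -16*(-1/38) + (-5 + 0)*(1/30) = 8/19 - 5*1/30 = 8/19 - 1/6 = 29/114 ≈ 0.25439)
Q - 73*(1/(-38 + 2) - 1*(-49)) = 29/114 - 73*(1/(-38 + 2) - 1*(-49)) = 29/114 - 73*(1/(-36) + 49) = 29/114 - 73*(-1/36 + 49) = 29/114 - 73*1763/36 = 29/114 - 128699/36 = -2445107/684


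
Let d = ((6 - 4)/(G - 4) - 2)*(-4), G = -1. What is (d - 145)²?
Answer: 458329/25 ≈ 18333.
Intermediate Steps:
d = 48/5 (d = ((6 - 4)/(-1 - 4) - 2)*(-4) = (2/(-5) - 2)*(-4) = (2*(-⅕) - 2)*(-4) = (-⅖ - 2)*(-4) = -12/5*(-4) = 48/5 ≈ 9.6000)
(d - 145)² = (48/5 - 145)² = (-677/5)² = 458329/25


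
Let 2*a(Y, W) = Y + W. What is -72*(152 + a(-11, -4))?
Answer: -10404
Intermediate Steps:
a(Y, W) = W/2 + Y/2 (a(Y, W) = (Y + W)/2 = (W + Y)/2 = W/2 + Y/2)
-72*(152 + a(-11, -4)) = -72*(152 + ((½)*(-4) + (½)*(-11))) = -72*(152 + (-2 - 11/2)) = -72*(152 - 15/2) = -72*289/2 = -1*10404 = -10404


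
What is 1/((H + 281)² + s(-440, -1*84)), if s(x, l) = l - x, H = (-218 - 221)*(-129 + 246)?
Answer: 1/2609371080 ≈ 3.8323e-10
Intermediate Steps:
H = -51363 (H = -439*117 = -51363)
1/((H + 281)² + s(-440, -1*84)) = 1/((-51363 + 281)² + (-1*84 - 1*(-440))) = 1/((-51082)² + (-84 + 440)) = 1/(2609370724 + 356) = 1/2609371080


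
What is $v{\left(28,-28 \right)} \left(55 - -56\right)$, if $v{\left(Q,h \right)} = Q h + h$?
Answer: $-90132$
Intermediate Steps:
$v{\left(Q,h \right)} = h + Q h$
$v{\left(28,-28 \right)} \left(55 - -56\right) = - 28 \left(1 + 28\right) \left(55 - -56\right) = \left(-28\right) 29 \left(55 + 56\right) = \left(-812\right) 111 = -90132$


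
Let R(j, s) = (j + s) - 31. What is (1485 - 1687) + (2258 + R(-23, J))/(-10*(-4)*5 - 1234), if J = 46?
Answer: -105559/517 ≈ -204.18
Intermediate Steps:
R(j, s) = -31 + j + s
(1485 - 1687) + (2258 + R(-23, J))/(-10*(-4)*5 - 1234) = (1485 - 1687) + (2258 + (-31 - 23 + 46))/(-10*(-4)*5 - 1234) = -202 + (2258 - 8)/(40*5 - 1234) = -202 + 2250/(200 - 1234) = -202 + 2250/(-1034) = -202 + 2250*(-1/1034) = -202 - 1125/517 = -105559/517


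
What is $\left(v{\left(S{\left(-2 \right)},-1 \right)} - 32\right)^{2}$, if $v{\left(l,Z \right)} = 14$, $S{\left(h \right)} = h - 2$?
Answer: $324$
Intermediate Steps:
$S{\left(h \right)} = -2 + h$
$\left(v{\left(S{\left(-2 \right)},-1 \right)} - 32\right)^{2} = \left(14 - 32\right)^{2} = \left(-18\right)^{2} = 324$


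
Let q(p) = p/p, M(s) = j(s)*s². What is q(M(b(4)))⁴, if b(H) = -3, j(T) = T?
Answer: 1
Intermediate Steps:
M(s) = s³ (M(s) = s*s² = s³)
q(p) = 1
q(M(b(4)))⁴ = 1⁴ = 1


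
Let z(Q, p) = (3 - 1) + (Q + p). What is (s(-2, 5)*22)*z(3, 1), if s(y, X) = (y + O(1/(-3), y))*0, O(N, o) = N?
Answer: 0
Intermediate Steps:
s(y, X) = 0 (s(y, X) = (y + 1/(-3))*0 = (y + 1*(-⅓))*0 = (y - ⅓)*0 = (-⅓ + y)*0 = 0)
z(Q, p) = 2 + Q + p (z(Q, p) = 2 + (Q + p) = 2 + Q + p)
(s(-2, 5)*22)*z(3, 1) = (0*22)*(2 + 3 + 1) = 0*6 = 0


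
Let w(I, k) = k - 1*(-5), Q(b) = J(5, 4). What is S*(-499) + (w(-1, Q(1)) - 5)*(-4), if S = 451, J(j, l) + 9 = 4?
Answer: -225029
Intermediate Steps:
J(j, l) = -5 (J(j, l) = -9 + 4 = -5)
Q(b) = -5
w(I, k) = 5 + k (w(I, k) = k + 5 = 5 + k)
S*(-499) + (w(-1, Q(1)) - 5)*(-4) = 451*(-499) + ((5 - 5) - 5)*(-4) = -225049 + (0 - 5)*(-4) = -225049 - 5*(-4) = -225049 + 20 = -225029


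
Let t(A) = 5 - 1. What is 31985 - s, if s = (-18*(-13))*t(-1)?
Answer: 31049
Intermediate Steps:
t(A) = 4
s = 936 (s = -18*(-13)*4 = 234*4 = 936)
31985 - s = 31985 - 1*936 = 31985 - 936 = 31049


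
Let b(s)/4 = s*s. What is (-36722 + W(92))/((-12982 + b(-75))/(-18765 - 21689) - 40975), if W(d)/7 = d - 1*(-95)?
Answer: 716298751/828806084 ≈ 0.86425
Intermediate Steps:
b(s) = 4*s² (b(s) = 4*(s*s) = 4*s²)
W(d) = 665 + 7*d (W(d) = 7*(d - 1*(-95)) = 7*(d + 95) = 7*(95 + d) = 665 + 7*d)
(-36722 + W(92))/((-12982 + b(-75))/(-18765 - 21689) - 40975) = (-36722 + (665 + 7*92))/((-12982 + 4*(-75)²)/(-18765 - 21689) - 40975) = (-36722 + (665 + 644))/((-12982 + 4*5625)/(-40454) - 40975) = (-36722 + 1309)/((-12982 + 22500)*(-1/40454) - 40975) = -35413/(9518*(-1/40454) - 40975) = -35413/(-4759/20227 - 40975) = -35413/(-828806084/20227) = -35413*(-20227/828806084) = 716298751/828806084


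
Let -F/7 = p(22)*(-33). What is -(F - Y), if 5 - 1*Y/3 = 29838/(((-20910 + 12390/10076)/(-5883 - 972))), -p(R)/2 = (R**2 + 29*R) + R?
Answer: 1168543470471/2340853 ≈ 4.9920e+5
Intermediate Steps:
p(R) = -60*R - 2*R**2 (p(R) = -2*((R**2 + 29*R) + R) = -2*(R**2 + 30*R) = -60*R - 2*R**2)
Y = -68662883913/2340853 (Y = 15 - 89514/((-20910 + 12390/10076)/(-5883 - 972)) = 15 - 89514/((-20910 + 12390*(1/10076))/(-6855)) = 15 - 89514/((-20910 + 6195/5038)*(-1/6855)) = 15 - 89514/((-105338385/5038*(-1/6855))) = 15 - 89514/7022559/2302366 = 15 - 89514*2302366/7022559 = 15 - 3*22899332236/2340853 = 15 - 68697996708/2340853 = -68662883913/2340853 ≈ -29332.)
F = -528528 (F = -7*(-2*22*(30 + 22))*(-33) = -7*(-2*22*52)*(-33) = -(-16016)*(-33) = -7*75504 = -528528)
-(F - Y) = -(-528528 - 1*(-68662883913/2340853)) = -(-528528 + 68662883913/2340853) = -1*(-1168543470471/2340853) = 1168543470471/2340853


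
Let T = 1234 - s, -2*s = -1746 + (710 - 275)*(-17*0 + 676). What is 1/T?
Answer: 1/147391 ≈ 6.7847e-6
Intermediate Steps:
s = -146157 (s = -(-1746 + (710 - 275)*(-17*0 + 676))/2 = -(-1746 + 435*(0 + 676))/2 = -(-1746 + 435*676)/2 = -(-1746 + 294060)/2 = -½*292314 = -146157)
T = 147391 (T = 1234 - 1*(-146157) = 1234 + 146157 = 147391)
1/T = 1/147391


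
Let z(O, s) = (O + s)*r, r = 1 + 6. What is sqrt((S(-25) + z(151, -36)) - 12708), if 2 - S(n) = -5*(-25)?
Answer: I*sqrt(12026) ≈ 109.66*I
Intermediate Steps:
r = 7
S(n) = -123 (S(n) = 2 - (-5)*(-25) = 2 - 1*125 = 2 - 125 = -123)
z(O, s) = 7*O + 7*s (z(O, s) = (O + s)*7 = 7*O + 7*s)
sqrt((S(-25) + z(151, -36)) - 12708) = sqrt((-123 + (7*151 + 7*(-36))) - 12708) = sqrt((-123 + (1057 - 252)) - 12708) = sqrt((-123 + 805) - 12708) = sqrt(682 - 12708) = sqrt(-12026) = I*sqrt(12026)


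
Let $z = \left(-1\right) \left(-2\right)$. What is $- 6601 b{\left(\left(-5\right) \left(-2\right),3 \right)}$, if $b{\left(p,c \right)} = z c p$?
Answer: $-396060$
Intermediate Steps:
$z = 2$
$b{\left(p,c \right)} = 2 c p$
$- 6601 b{\left(\left(-5\right) \left(-2\right),3 \right)} = - 6601 \cdot 2 \cdot 3 \left(\left(-5\right) \left(-2\right)\right) = - 6601 \cdot 2 \cdot 3 \cdot 10 = \left(-6601\right) 60 = -396060$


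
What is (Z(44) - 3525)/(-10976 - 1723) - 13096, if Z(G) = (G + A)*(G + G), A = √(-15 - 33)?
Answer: -166306451/12699 - 352*I*√3/12699 ≈ -13096.0 - 0.04801*I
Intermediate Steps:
A = 4*I*√3 (A = √(-48) = 4*I*√3 ≈ 6.9282*I)
Z(G) = 2*G*(G + 4*I*√3) (Z(G) = (G + 4*I*√3)*(G + G) = (G + 4*I*√3)*(2*G) = 2*G*(G + 4*I*√3))
(Z(44) - 3525)/(-10976 - 1723) - 13096 = (2*44*(44 + 4*I*√3) - 3525)/(-10976 - 1723) - 13096 = ((3872 + 352*I*√3) - 3525)/(-12699) - 13096 = (347 + 352*I*√3)*(-1/12699) - 13096 = (-347/12699 - 352*I*√3/12699) - 13096 = -166306451/12699 - 352*I*√3/12699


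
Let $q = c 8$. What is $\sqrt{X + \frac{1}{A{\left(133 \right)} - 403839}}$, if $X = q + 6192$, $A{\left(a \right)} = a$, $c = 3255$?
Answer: $\frac{77 \sqrt{886005080374}}{403706} \approx 179.53$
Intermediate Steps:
$q = 26040$ ($q = 3255 \cdot 8 = 26040$)
$X = 32232$ ($X = 26040 + 6192 = 32232$)
$\sqrt{X + \frac{1}{A{\left(133 \right)} - 403839}} = \sqrt{32232 + \frac{1}{133 - 403839}} = \sqrt{32232 + \frac{1}{-403706}} = \sqrt{32232 - \frac{1}{403706}} = \sqrt{\frac{13012251791}{403706}} = \frac{77 \sqrt{886005080374}}{403706}$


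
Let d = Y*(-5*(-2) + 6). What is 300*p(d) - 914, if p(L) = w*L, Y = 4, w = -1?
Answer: -20114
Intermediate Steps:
d = 64 (d = 4*(-5*(-2) + 6) = 4*(10 + 6) = 4*16 = 64)
p(L) = -L
300*p(d) - 914 = 300*(-1*64) - 914 = 300*(-64) - 914 = -19200 - 914 = -20114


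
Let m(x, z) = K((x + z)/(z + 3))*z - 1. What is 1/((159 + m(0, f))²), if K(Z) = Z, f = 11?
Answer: 196/5442889 ≈ 3.6010e-5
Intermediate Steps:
m(x, z) = -1 + z*(x + z)/(3 + z) (m(x, z) = ((x + z)/(z + 3))*z - 1 = ((x + z)/(3 + z))*z - 1 = z*(x + z)/(3 + z) - 1 = -1 + z*(x + z)/(3 + z))
1/((159 + m(0, f))²) = 1/((159 + (-3 - 1*11 + 11*(0 + 11))/(3 + 11))²) = 1/((159 + (-3 - 11 + 11*11)/14)²) = 1/((159 + (-3 - 11 + 121)/14)²) = 1/((159 + (1/14)*107)²) = 1/((159 + 107/14)²) = 1/((2333/14)²) = 1/(5442889/196) = 196/5442889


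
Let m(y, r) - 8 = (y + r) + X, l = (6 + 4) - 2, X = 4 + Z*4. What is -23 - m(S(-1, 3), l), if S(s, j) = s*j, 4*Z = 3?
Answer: -43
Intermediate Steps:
Z = ¾ (Z = (¼)*3 = ¾ ≈ 0.75000)
S(s, j) = j*s
X = 7 (X = 4 + (¾)*4 = 4 + 3 = 7)
l = 8 (l = 10 - 2 = 8)
m(y, r) = 15 + r + y (m(y, r) = 8 + ((y + r) + 7) = 8 + ((r + y) + 7) = 8 + (7 + r + y) = 15 + r + y)
-23 - m(S(-1, 3), l) = -23 - (15 + 8 + 3*(-1)) = -23 - (15 + 8 - 3) = -23 - 1*20 = -23 - 20 = -43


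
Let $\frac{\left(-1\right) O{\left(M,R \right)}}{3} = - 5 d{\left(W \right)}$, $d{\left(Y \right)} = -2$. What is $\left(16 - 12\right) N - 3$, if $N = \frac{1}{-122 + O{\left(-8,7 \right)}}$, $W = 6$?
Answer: $- \frac{115}{38} \approx -3.0263$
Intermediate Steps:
$O{\left(M,R \right)} = -30$ ($O{\left(M,R \right)} = - 3 \left(\left(-5\right) \left(-2\right)\right) = \left(-3\right) 10 = -30$)
$N = - \frac{1}{152}$ ($N = \frac{1}{-122 - 30} = \frac{1}{-152} = - \frac{1}{152} \approx -0.0065789$)
$\left(16 - 12\right) N - 3 = \left(16 - 12\right) \left(- \frac{1}{152}\right) - 3 = 4 \left(- \frac{1}{152}\right) - 3 = - \frac{1}{38} - 3 = - \frac{115}{38}$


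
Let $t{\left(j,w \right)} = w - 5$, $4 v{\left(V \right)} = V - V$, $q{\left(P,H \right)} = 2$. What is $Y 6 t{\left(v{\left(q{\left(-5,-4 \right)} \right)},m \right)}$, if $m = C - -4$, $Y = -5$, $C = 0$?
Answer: $30$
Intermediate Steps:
$m = 4$ ($m = 0 - -4 = 0 + 4 = 4$)
$v{\left(V \right)} = 0$ ($v{\left(V \right)} = \frac{V - V}{4} = \frac{1}{4} \cdot 0 = 0$)
$t{\left(j,w \right)} = -5 + w$
$Y 6 t{\left(v{\left(q{\left(-5,-4 \right)} \right)},m \right)} = \left(-5\right) 6 \left(-5 + 4\right) = \left(-30\right) \left(-1\right) = 30$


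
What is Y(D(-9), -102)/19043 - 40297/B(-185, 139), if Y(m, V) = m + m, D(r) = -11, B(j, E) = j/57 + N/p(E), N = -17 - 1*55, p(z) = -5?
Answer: -218702164673/60537697 ≈ -3612.7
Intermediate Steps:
N = -72 (N = -17 - 55 = -72)
B(j, E) = 72/5 + j/57 (B(j, E) = j/57 - 72/(-5) = j*(1/57) - 72*(-⅕) = j/57 + 72/5 = 72/5 + j/57)
Y(m, V) = 2*m
Y(D(-9), -102)/19043 - 40297/B(-185, 139) = (2*(-11))/19043 - 40297/(72/5 + (1/57)*(-185)) = -22*1/19043 - 40297/(72/5 - 185/57) = -22/19043 - 40297/3179/285 = -22/19043 - 40297*285/3179 = -22/19043 - 11484645/3179 = -218702164673/60537697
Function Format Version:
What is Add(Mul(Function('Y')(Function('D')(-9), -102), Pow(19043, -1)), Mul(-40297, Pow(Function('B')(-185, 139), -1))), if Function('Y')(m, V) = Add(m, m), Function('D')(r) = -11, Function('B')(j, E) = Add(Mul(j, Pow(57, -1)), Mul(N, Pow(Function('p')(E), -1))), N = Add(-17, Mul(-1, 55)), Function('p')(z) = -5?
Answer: Rational(-218702164673, 60537697) ≈ -3612.7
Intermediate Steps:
N = -72 (N = Add(-17, -55) = -72)
Function('B')(j, E) = Add(Rational(72, 5), Mul(Rational(1, 57), j)) (Function('B')(j, E) = Add(Mul(j, Pow(57, -1)), Mul(-72, Pow(-5, -1))) = Add(Mul(j, Rational(1, 57)), Mul(-72, Rational(-1, 5))) = Add(Mul(Rational(1, 57), j), Rational(72, 5)) = Add(Rational(72, 5), Mul(Rational(1, 57), j)))
Function('Y')(m, V) = Mul(2, m)
Add(Mul(Function('Y')(Function('D')(-9), -102), Pow(19043, -1)), Mul(-40297, Pow(Function('B')(-185, 139), -1))) = Add(Mul(Mul(2, -11), Pow(19043, -1)), Mul(-40297, Pow(Add(Rational(72, 5), Mul(Rational(1, 57), -185)), -1))) = Add(Mul(-22, Rational(1, 19043)), Mul(-40297, Pow(Add(Rational(72, 5), Rational(-185, 57)), -1))) = Add(Rational(-22, 19043), Mul(-40297, Pow(Rational(3179, 285), -1))) = Add(Rational(-22, 19043), Mul(-40297, Rational(285, 3179))) = Add(Rational(-22, 19043), Rational(-11484645, 3179)) = Rational(-218702164673, 60537697)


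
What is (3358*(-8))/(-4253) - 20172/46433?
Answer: 1161584596/197479549 ≈ 5.8820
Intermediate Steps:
(3358*(-8))/(-4253) - 20172/46433 = -26864*(-1/4253) - 20172*1/46433 = 26864/4253 - 20172/46433 = 1161584596/197479549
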